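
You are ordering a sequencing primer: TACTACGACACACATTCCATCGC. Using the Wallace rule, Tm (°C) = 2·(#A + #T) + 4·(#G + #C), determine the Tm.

68°C

Base counts: A=7, G=2, T=5, C=9
AT pairs contribute 12, GC pairs contribute 11.
Tm = 2×12 + 4×11 = 68°C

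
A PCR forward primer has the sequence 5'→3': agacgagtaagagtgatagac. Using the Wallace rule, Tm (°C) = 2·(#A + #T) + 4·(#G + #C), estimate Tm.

60°C

Base counts: A=9, G=7, T=3, C=2
AT pairs contribute 12, GC pairs contribute 9.
Tm = 4·9 + 2·12 = 36 + 24 = 60°C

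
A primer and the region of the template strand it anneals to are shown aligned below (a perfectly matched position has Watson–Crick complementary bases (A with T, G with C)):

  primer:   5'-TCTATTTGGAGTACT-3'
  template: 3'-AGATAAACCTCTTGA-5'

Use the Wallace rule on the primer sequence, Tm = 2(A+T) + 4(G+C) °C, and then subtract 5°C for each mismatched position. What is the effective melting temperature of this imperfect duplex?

Primer base counts: A=3, T=7, G=3, C=2 → A+T=10, G+C=5
Perfect-match Tm = 2(10) + 4(5) = 20 + 20 = 40°C
Mismatches (positions where the bases are not complementary): 1 (at position 12)
Effective Tm = 40 − 1×5 = 40 − 5 = 35°C

35°C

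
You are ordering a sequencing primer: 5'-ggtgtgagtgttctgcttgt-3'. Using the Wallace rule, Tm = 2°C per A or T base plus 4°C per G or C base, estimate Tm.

Base counts: T=9, C=2, A=1, G=8
So N_AT = 10 and N_GC = 10.
Tm = 4·10 + 2·10 = 40 + 20 = 60°C

60°C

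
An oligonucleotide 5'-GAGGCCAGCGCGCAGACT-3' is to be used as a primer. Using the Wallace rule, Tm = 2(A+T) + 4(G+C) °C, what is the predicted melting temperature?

Base counts: T=1, C=6, G=7, A=4
A+T = 5, G+C = 13
Tm = 2×5 + 4×13 = 62°C

62°C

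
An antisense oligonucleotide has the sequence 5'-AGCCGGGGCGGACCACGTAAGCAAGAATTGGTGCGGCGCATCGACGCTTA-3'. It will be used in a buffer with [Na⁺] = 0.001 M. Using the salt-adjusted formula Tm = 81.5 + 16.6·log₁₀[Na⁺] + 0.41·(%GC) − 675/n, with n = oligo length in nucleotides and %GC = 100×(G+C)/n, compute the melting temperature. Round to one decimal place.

43.6°C

Length n = 50. Scanning the sequence gives T=7, A=12, C=13, G=18.
G+C = 31, so %GC = 31/50 × 100 = 62%
Salt term: 16.6 × (-3) = -49.8
GC term: 0.41 × 62 = 25.42; length term: −675/50 = −13.5
Tm = 81.5 + (-49.8) + 25.42 − 13.5 = 43.62 → 43.6°C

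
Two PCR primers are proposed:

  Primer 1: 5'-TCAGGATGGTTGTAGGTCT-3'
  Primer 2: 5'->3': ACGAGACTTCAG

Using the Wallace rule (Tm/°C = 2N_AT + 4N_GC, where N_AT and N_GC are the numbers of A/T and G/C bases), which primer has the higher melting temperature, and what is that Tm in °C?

Primer 1: A+T=10, G+C=9 → Tm = 2(10)+4(9) = 56°C
Primer 2: A+T=6, G+C=6 → Tm = 2(6)+4(6) = 36°C
56°C vs 36°C → primer 1 is higher.

Primer 1, 56°C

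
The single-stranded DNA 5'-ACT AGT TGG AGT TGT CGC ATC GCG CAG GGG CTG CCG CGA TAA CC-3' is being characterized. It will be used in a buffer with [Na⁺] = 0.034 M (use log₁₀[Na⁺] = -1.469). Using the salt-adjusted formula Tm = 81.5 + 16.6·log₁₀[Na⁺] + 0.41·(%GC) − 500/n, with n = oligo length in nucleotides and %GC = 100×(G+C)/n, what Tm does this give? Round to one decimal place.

Length n = 44. Counting bases: A=8, G=15, C=12, T=9
G+C = 27, so %GC = 27/44 × 100 = 61.364%
Salt term: 16.6 × (-1.469) = -24.385
GC term: 0.41 × 61.364 = 25.159; length term: −500/44 = −11.364
Tm = 81.5 + (-24.385) + 25.159 − 11.364 = 70.91 → 70.9°C

70.9°C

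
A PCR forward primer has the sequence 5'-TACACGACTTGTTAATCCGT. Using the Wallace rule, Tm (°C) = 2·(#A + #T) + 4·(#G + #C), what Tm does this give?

56°C

A=5, C=5, T=7, G=3
A+T = 12, G+C = 8
Tm = 4·8 + 2·12 = 32 + 24 = 56°C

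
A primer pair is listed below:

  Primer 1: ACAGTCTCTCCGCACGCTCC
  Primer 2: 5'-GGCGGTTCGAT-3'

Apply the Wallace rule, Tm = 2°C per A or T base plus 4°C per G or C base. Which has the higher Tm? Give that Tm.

Primer 1: A+T=7, G+C=13 → Tm = 2(7)+4(13) = 66°C
Primer 2: A+T=4, G+C=7 → Tm = 2(4)+4(7) = 36°C
66°C vs 36°C → primer 1 is higher.

Primer 1, 66°C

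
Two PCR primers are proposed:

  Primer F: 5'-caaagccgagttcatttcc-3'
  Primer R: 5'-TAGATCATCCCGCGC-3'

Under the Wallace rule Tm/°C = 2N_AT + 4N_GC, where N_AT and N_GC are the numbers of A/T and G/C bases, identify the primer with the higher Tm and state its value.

Primer F: A+T=10, G+C=9 → Tm = 2(10)+4(9) = 56°C
Primer R: A+T=6, G+C=9 → Tm = 2(6)+4(9) = 48°C
56°C vs 48°C → primer F is higher.

Primer F, 56°C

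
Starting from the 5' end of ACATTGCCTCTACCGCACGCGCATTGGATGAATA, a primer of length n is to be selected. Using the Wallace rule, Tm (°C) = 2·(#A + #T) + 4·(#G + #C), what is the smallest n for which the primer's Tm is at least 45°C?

First 14 bases: ACATTGCCTCTACC → Tm = 42°C (< 45°C)
First 15 bases: ACATTGCCTCTACCG → Tm = 46°C (≥ 45°C)
Since every base adds ≥2°C, Tm only increases with n, so the threshold is first crossed at n = 15.

n = 15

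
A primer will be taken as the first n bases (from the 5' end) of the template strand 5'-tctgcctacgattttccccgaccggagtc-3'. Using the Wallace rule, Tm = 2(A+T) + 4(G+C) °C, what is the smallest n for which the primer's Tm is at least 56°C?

n = 19

First 18 bases: TCTGCCTACGATTTTCCC → Tm = 54°C (< 56°C)
First 19 bases: TCTGCCTACGATTTTCCCC → Tm = 58°C (≥ 56°C)
Each additional base adds 2°C (A/T) or 4°C (G/C), so Tm is non-decreasing in n; n = 19 is the first length to reach 56°C.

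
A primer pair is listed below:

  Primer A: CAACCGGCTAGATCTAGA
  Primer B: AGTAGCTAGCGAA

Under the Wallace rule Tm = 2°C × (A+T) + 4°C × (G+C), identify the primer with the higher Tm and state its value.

Primer A, 54°C

Primer A: A+T=9, G+C=9 → Tm = 2(9)+4(9) = 54°C
Primer B: A+T=7, G+C=6 → Tm = 2(7)+4(6) = 38°C
54°C vs 38°C → primer A is higher.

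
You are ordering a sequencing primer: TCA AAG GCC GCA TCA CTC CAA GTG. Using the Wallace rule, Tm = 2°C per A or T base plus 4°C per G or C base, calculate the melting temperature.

Scanning the sequence gives C=8, T=4, G=5, A=7.
So N_AT = 11 and N_GC = 13.
Tm = 2×11 + 4×13 = 74°C

74°C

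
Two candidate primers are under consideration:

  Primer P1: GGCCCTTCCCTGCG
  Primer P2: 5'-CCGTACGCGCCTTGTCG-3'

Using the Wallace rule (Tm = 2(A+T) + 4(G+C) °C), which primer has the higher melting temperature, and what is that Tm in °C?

Primer P2, 58°C

Primer P1: A+T=3, G+C=11 → Tm = 2(3)+4(11) = 50°C
Primer P2: A+T=5, G+C=12 → Tm = 2(5)+4(12) = 58°C
50°C vs 58°C → primer P2 is higher.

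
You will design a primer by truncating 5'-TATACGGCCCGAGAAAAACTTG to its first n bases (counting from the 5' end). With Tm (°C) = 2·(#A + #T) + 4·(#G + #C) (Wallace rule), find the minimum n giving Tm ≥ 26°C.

n = 9

First 8 bases: TATACGGC → Tm = 24°C (< 26°C)
First 9 bases: TATACGGCC → Tm = 28°C (≥ 26°C)
Since every base adds ≥2°C, Tm only increases with n, so the threshold is first crossed at n = 9.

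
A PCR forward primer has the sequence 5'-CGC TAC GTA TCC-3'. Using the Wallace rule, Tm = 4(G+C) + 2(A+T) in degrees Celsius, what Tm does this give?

Scanning the sequence gives C=5, G=2, T=3, A=2.
AT pairs contribute 5, GC pairs contribute 7.
Tm = 2(5) + 4(7) = 10 + 28 = 38°C

38°C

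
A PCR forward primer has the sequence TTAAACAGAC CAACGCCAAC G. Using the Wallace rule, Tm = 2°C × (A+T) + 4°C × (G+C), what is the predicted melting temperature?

62°C

Base counts: G=3, A=9, T=2, C=7
AT pairs contribute 11, GC pairs contribute 10.
Tm = 2(11) + 4(10) = 22 + 40 = 62°C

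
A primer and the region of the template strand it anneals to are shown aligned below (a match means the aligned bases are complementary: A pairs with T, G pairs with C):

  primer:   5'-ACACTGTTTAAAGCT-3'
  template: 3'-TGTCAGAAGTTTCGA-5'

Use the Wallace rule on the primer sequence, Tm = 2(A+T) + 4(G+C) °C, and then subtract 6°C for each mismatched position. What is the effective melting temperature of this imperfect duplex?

Primer base counts: A=5, T=5, G=2, C=3 → A+T=10, G+C=5
Perfect-match Tm = 2(10) + 4(5) = 20 + 20 = 40°C
Mismatches (positions where the bases are not complementary): 3 (at positions 4, 6, 9)
Effective Tm = 40 − 3×6 = 40 − 18 = 22°C

22°C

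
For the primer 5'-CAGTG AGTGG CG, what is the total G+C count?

Base counts: C=2, A=2, G=6, T=2
Total G or C: 6 + 2 = 8

8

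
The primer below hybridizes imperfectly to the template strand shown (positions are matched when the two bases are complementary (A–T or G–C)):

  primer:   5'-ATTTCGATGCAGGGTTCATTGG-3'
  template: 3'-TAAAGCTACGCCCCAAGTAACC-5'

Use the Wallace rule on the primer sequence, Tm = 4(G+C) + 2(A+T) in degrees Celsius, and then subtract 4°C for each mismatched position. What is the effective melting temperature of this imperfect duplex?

60°C

Primer base counts: A=4, T=8, G=7, C=3 → A+T=12, G+C=10
Perfect-match Tm = 2(12) + 4(10) = 24 + 40 = 64°C
Mismatches (positions where the bases are not complementary): 1 (at position 11)
Effective Tm = 64 − 1×4 = 64 − 4 = 60°C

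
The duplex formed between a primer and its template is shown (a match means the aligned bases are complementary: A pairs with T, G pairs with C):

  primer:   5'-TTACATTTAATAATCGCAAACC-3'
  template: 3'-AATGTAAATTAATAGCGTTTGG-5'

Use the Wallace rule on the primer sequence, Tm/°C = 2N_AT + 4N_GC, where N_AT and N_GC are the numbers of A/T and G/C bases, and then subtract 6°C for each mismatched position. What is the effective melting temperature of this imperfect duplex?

Primer base counts: A=9, T=7, G=1, C=5 → A+T=16, G+C=6
Perfect-match Tm = 2(16) + 4(6) = 32 + 24 = 56°C
Mismatches (positions where the bases are not complementary): 1 (at position 12)
Effective Tm = 56 − 1×6 = 56 − 6 = 50°C

50°C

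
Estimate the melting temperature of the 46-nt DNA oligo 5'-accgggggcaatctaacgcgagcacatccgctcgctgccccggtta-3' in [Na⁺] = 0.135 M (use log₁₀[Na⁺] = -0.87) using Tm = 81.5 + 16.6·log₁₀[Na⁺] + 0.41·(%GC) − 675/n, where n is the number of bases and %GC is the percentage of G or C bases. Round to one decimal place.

79.1°C

Length n = 46. Scanning the sequence gives G=13, C=17, T=7, A=9.
G+C = 30, so %GC = 30/46 × 100 = 65.217%
Salt term: 16.6 × (-0.87) = -14.442
GC term: 0.41 × 65.217 = 26.739; length term: −675/46 = −14.674
Tm = 81.5 + (-14.442) + 26.739 − 14.674 = 79.123 → 79.1°C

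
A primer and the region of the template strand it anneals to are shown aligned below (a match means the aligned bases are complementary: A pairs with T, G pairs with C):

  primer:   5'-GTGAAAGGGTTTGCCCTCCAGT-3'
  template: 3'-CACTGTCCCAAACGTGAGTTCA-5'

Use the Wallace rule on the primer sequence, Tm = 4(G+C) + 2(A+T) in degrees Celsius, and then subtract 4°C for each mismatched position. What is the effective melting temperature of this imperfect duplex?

Primer base counts: A=4, T=6, G=7, C=5 → A+T=10, G+C=12
Perfect-match Tm = 2(10) + 4(12) = 20 + 48 = 68°C
Mismatches (positions where the bases are not complementary): 3 (at positions 5, 15, 19)
Effective Tm = 68 − 3×4 = 68 − 12 = 56°C

56°C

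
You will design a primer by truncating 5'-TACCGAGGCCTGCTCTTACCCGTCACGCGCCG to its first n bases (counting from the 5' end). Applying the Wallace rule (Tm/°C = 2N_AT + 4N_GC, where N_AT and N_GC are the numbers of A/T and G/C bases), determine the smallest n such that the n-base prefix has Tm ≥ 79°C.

First 24 bases: TACCGAGGCCTGCTCTTACCCGTC → Tm = 78°C (< 79°C)
First 25 bases: TACCGAGGCCTGCTCTTACCCGTCA → Tm = 80°C (≥ 79°C)
Each additional base adds 2°C (A/T) or 4°C (G/C), so Tm is non-decreasing in n; n = 25 is the first length to reach 79°C.

n = 25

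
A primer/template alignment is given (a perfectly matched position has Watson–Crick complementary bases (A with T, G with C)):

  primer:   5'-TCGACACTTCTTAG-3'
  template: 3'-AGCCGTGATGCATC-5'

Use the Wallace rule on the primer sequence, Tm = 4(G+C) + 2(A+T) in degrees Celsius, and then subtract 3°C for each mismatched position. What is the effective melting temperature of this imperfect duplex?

31°C

Primer base counts: A=3, T=5, G=2, C=4 → A+T=8, G+C=6
Perfect-match Tm = 2(8) + 4(6) = 16 + 24 = 40°C
Mismatches (positions where the bases are not complementary): 3 (at positions 4, 9, 11)
Effective Tm = 40 − 3×3 = 40 − 9 = 31°C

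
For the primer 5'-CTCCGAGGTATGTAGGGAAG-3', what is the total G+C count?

G=8, C=3, T=4, A=5
Total G or C: 8 + 3 = 11

11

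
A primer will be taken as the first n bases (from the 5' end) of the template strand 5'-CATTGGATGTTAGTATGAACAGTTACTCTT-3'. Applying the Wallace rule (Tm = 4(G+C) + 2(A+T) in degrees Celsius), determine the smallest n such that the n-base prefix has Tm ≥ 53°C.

n = 20

First 19 bases: CATTGGATGTTAGTATGAA → Tm = 50°C (< 53°C)
First 20 bases: CATTGGATGTTAGTATGAAC → Tm = 54°C (≥ 53°C)
Since every base adds ≥2°C, Tm only increases with n, so the threshold is first crossed at n = 20.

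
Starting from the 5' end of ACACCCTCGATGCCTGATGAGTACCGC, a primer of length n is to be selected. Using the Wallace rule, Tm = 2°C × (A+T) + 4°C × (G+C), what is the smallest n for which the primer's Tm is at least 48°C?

n = 15

First 14 bases: ACACCCTCGATGCC → Tm = 46°C (< 48°C)
First 15 bases: ACACCCTCGATGCCT → Tm = 48°C (≥ 48°C)
Each additional base adds 2°C (A/T) or 4°C (G/C), so Tm is non-decreasing in n; n = 15 is the first length to reach 48°C.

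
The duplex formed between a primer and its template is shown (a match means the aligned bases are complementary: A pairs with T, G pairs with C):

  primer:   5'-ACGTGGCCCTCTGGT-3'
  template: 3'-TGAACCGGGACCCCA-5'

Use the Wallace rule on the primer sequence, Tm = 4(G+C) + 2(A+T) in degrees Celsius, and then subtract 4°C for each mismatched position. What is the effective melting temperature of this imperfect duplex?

38°C

Primer base counts: A=1, T=4, G=5, C=5 → A+T=5, G+C=10
Perfect-match Tm = 2(5) + 4(10) = 10 + 40 = 50°C
Mismatches (positions where the bases are not complementary): 3 (at positions 3, 11, 12)
Effective Tm = 50 − 3×4 = 50 − 12 = 38°C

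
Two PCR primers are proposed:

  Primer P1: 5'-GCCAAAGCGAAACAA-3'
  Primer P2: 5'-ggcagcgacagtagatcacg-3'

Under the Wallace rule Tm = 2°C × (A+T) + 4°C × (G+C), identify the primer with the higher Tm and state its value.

Primer P1: A+T=8, G+C=7 → Tm = 2(8)+4(7) = 44°C
Primer P2: A+T=8, G+C=12 → Tm = 2(8)+4(12) = 64°C
44°C vs 64°C → primer P2 is higher.

Primer P2, 64°C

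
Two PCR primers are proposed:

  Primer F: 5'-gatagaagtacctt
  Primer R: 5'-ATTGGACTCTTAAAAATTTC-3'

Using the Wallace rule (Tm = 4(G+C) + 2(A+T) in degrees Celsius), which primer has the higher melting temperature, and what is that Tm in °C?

Primer R, 50°C

Primer F: A+T=9, G+C=5 → Tm = 2(9)+4(5) = 38°C
Primer R: A+T=15, G+C=5 → Tm = 2(15)+4(5) = 50°C
38°C vs 50°C → primer R is higher.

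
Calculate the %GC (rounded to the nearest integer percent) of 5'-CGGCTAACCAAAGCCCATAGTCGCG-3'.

Counting bases: T=3, C=9, G=6, A=7
G+C = 6 + 9 = 15 out of 25 bases
%GC = 15/25 × 100 = 60% ≈ 60%

60%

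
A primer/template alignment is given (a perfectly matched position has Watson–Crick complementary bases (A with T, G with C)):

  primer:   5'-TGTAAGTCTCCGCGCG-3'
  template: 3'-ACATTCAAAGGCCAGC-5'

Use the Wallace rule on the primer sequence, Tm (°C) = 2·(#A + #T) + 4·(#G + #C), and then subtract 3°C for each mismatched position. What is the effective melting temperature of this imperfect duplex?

Primer base counts: A=2, T=4, G=5, C=5 → A+T=6, G+C=10
Perfect-match Tm = 2(6) + 4(10) = 12 + 40 = 52°C
Mismatches (positions where the bases are not complementary): 3 (at positions 8, 13, 14)
Effective Tm = 52 − 3×3 = 52 − 9 = 43°C

43°C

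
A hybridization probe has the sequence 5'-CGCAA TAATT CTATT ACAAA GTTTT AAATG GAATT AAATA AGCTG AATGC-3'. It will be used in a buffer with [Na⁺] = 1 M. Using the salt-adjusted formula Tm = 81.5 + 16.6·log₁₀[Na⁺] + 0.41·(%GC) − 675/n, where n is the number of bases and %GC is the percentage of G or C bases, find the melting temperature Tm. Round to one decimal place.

Length n = 50. Base counts: A=21, C=6, G=7, T=16
G+C = 13, so %GC = 13/50 × 100 = 26%
Salt term: 16.6 × (0) = 0
GC term: 0.41 × 26 = 10.66; length term: −675/50 = −13.5
Tm = 81.5 + (0) + 10.66 − 13.5 = 78.66 → 78.7°C

78.7°C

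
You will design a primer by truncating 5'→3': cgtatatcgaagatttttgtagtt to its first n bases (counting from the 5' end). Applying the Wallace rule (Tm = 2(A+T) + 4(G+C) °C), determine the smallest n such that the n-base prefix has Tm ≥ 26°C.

First 8 bases: CGTATATC → Tm = 22°C (< 26°C)
First 9 bases: CGTATATCG → Tm = 26°C (≥ 26°C)
Each additional base adds 2°C (A/T) or 4°C (G/C), so Tm is non-decreasing in n; n = 9 is the first length to reach 26°C.

n = 9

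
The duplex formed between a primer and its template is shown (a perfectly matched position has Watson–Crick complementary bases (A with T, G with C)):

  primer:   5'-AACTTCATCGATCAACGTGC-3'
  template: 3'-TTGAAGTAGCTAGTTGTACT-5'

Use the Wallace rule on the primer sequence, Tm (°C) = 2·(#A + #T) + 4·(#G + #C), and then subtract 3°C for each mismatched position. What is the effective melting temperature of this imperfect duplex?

52°C

Primer base counts: A=6, T=5, G=3, C=6 → A+T=11, G+C=9
Perfect-match Tm = 2(11) + 4(9) = 22 + 36 = 58°C
Mismatches (positions where the bases are not complementary): 2 (at positions 17, 20)
Effective Tm = 58 − 2×3 = 58 − 6 = 52°C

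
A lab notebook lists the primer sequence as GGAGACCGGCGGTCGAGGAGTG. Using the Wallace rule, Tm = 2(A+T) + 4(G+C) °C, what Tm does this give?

C=4, T=2, G=12, A=4
So N_AT = 6 and N_GC = 16.
Tm = 2×6 + 4×16 = 76°C

76°C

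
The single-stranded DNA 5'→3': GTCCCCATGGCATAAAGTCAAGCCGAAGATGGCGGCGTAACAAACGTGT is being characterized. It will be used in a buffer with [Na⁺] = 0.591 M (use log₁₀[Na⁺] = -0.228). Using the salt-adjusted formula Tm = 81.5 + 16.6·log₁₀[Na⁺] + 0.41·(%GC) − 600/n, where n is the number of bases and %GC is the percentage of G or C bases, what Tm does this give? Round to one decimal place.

87.2°C

Length n = 49. G=14, C=12, A=15, T=8
G+C = 26, so %GC = 26/49 × 100 = 53.061%
Salt term: 16.6 × (-0.228) = -3.785
GC term: 0.41 × 53.061 = 21.755; length term: −600/49 = −12.245
Tm = 81.5 + (-3.785) + 21.755 − 12.245 = 87.225 → 87.2°C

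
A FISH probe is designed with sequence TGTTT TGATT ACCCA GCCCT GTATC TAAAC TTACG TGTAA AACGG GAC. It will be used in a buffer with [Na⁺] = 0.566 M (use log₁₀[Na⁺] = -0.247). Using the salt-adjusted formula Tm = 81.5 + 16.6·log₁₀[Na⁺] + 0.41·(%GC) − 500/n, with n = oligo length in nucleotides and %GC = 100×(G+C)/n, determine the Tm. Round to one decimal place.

Length n = 48. C=11, A=13, T=15, G=9
G+C = 20, so %GC = 20/48 × 100 = 41.667%
Salt term: 16.6 × (-0.247) = -4.1
GC term: 0.41 × 41.667 = 17.083; length term: −500/48 = −10.417
Tm = 81.5 + (-4.1) + 17.083 − 10.417 = 84.066 → 84.1°C

84.1°C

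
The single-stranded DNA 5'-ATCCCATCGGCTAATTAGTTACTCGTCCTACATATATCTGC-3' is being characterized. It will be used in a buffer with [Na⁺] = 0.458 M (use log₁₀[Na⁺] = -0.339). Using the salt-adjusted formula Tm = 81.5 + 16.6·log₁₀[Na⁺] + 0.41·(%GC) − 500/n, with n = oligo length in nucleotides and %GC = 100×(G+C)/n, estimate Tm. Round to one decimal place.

Length n = 41. T=14, C=12, G=5, A=10
G+C = 17, so %GC = 17/41 × 100 = 41.463%
Salt term: 16.6 × (-0.339) = -5.627
GC term: 0.41 × 41.463 = 17; length term: −500/41 = −12.195
Tm = 81.5 + (-5.627) + 17 − 12.195 = 80.678 → 80.7°C

80.7°C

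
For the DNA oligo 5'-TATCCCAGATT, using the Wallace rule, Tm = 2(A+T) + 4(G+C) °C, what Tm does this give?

G=1, A=3, T=4, C=3
AT pairs contribute 7, GC pairs contribute 4.
Tm = 4·4 + 2·7 = 16 + 14 = 30°C

30°C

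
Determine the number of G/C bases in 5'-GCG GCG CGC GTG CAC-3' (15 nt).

Counting bases: G=7, A=1, C=6, T=1
Total G or C: 7 + 6 = 13

13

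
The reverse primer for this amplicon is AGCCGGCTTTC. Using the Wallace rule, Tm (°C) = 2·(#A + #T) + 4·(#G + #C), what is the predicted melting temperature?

Counting bases: G=3, C=4, T=3, A=1
AT pairs contribute 4, GC pairs contribute 7.
Tm = 2(4) + 4(7) = 8 + 28 = 36°C

36°C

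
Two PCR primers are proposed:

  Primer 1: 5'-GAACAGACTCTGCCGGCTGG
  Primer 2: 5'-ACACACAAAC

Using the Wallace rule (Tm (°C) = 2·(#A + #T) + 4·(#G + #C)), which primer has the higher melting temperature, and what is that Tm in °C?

Primer 1: A+T=7, G+C=13 → Tm = 2(7)+4(13) = 66°C
Primer 2: A+T=6, G+C=4 → Tm = 2(6)+4(4) = 28°C
66°C vs 28°C → primer 1 is higher.

Primer 1, 66°C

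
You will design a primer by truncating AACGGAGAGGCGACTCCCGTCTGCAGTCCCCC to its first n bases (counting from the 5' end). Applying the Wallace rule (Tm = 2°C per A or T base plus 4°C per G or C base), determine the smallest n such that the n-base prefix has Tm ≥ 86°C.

First 25 bases: AACGGAGAGGCGACTCCCGTCTGCA → Tm = 82°C (< 86°C)
First 26 bases: AACGGAGAGGCGACTCCCGTCTGCAG → Tm = 86°C (≥ 86°C)
Each additional base adds 2°C (A/T) or 4°C (G/C), so Tm is non-decreasing in n; n = 26 is the first length to reach 86°C.

n = 26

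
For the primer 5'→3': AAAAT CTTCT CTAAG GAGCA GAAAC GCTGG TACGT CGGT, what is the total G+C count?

Scanning the sequence gives G=10, C=8, A=12, T=9.
Total G or C: 10 + 8 = 18

18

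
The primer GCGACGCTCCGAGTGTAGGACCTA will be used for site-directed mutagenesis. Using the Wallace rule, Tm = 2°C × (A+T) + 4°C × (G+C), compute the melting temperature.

78°C

G=8, T=4, A=5, C=7
So N_AT = 9 and N_GC = 15.
Tm = 2(9) + 4(15) = 18 + 60 = 78°C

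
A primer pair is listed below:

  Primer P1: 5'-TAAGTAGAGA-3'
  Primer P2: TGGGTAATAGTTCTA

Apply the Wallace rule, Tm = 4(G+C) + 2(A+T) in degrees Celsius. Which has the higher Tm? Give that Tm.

Primer P1: A+T=7, G+C=3 → Tm = 2(7)+4(3) = 26°C
Primer P2: A+T=10, G+C=5 → Tm = 2(10)+4(5) = 40°C
26°C vs 40°C → primer P2 is higher.

Primer P2, 40°C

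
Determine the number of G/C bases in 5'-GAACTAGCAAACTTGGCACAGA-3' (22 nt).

10

Base counts: A=9, T=3, G=5, C=5
Total G or C: 5 + 5 = 10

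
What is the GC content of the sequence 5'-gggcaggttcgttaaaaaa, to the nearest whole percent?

42%

Base counts: A=7, T=4, C=2, G=6
G+C = 6 + 2 = 8 out of 19 bases
%GC = 8/19 × 100 = 42.11% ≈ 42%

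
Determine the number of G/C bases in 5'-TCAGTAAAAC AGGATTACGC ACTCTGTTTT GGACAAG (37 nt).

T=10, C=7, A=12, G=8
G+C = 8 + 7 = 15

15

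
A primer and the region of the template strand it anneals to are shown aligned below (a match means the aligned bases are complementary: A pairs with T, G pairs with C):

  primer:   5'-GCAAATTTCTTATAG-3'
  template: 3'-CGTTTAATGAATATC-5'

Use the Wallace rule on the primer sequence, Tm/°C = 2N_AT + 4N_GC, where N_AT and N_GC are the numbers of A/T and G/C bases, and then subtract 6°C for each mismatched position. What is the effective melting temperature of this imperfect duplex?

32°C

Primer base counts: A=5, T=6, G=2, C=2 → A+T=11, G+C=4
Perfect-match Tm = 2(11) + 4(4) = 22 + 16 = 38°C
Mismatches (positions where the bases are not complementary): 1 (at position 8)
Effective Tm = 38 − 1×6 = 38 − 6 = 32°C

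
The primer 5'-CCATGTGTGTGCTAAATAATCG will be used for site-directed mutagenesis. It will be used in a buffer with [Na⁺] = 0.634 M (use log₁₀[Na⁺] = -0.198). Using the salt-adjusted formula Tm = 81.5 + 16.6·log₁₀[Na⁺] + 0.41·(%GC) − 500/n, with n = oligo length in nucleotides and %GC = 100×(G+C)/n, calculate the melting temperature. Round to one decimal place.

Length n = 22. Base counts: T=7, A=6, G=5, C=4
G+C = 9, so %GC = 9/22 × 100 = 40.909%
Salt term: 16.6 × (-0.198) = -3.287
GC term: 0.41 × 40.909 = 16.773; length term: −500/22 = −22.727
Tm = 81.5 + (-3.287) + 16.773 − 22.727 = 72.259 → 72.3°C

72.3°C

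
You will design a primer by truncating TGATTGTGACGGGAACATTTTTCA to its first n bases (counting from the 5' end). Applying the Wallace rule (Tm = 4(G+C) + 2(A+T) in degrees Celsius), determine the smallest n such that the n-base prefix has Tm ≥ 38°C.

First 12 bases: TGATTGTGACGG → Tm = 36°C (< 38°C)
First 13 bases: TGATTGTGACGGG → Tm = 40°C (≥ 38°C)
Since every base adds ≥2°C, Tm only increases with n, so the threshold is first crossed at n = 13.

n = 13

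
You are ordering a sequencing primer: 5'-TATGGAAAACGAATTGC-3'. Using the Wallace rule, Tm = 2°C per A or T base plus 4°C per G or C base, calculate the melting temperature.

Counting bases: G=4, A=7, T=4, C=2
AT pairs contribute 11, GC pairs contribute 6.
Tm = 4·6 + 2·11 = 24 + 22 = 46°C

46°C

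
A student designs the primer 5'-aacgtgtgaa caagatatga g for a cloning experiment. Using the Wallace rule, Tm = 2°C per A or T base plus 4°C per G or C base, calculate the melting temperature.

Base counts: C=2, G=6, A=9, T=4
AT pairs contribute 13, GC pairs contribute 8.
Tm = 2×13 + 4×8 = 58°C

58°C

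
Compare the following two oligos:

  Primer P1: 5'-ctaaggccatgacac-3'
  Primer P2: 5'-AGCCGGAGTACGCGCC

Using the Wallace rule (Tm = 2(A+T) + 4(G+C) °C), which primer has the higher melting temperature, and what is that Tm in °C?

Primer P1: A+T=7, G+C=8 → Tm = 2(7)+4(8) = 46°C
Primer P2: A+T=4, G+C=12 → Tm = 2(4)+4(12) = 56°C
46°C vs 56°C → primer P2 is higher.

Primer P2, 56°C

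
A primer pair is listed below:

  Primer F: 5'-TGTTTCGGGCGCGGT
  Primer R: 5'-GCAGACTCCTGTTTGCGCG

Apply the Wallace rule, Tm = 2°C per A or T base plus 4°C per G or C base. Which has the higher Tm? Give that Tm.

Primer R, 62°C

Primer F: A+T=5, G+C=10 → Tm = 2(5)+4(10) = 50°C
Primer R: A+T=7, G+C=12 → Tm = 2(7)+4(12) = 62°C
50°C vs 62°C → primer R is higher.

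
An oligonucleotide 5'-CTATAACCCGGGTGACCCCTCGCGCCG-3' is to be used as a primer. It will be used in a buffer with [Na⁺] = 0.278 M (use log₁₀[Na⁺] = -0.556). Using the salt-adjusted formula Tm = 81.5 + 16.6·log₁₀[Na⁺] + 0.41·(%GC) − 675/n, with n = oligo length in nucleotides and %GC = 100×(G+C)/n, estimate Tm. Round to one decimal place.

Length n = 27. Counting bases: T=4, G=7, A=4, C=12
G+C = 19, so %GC = 19/27 × 100 = 70.37%
Salt term: 16.6 × (-0.556) = -9.23
GC term: 0.41 × 70.37 = 28.852; length term: −675/27 = −25
Tm = 81.5 + (-9.23) + 28.852 − 25 = 76.122 → 76.1°C

76.1°C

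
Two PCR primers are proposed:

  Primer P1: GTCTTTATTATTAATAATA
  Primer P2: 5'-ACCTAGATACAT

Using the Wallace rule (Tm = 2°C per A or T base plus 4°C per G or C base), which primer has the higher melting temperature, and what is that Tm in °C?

Primer P1, 42°C

Primer P1: A+T=17, G+C=2 → Tm = 2(17)+4(2) = 42°C
Primer P2: A+T=8, G+C=4 → Tm = 2(8)+4(4) = 32°C
42°C vs 32°C → primer P1 is higher.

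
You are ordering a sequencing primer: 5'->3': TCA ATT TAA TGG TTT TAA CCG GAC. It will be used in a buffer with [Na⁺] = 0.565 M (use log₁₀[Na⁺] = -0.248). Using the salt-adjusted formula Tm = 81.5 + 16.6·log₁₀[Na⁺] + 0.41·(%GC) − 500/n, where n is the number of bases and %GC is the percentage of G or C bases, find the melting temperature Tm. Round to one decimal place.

Length n = 24. Base counts: A=7, T=9, G=4, C=4
G+C = 8, so %GC = 8/24 × 100 = 33.333%
Salt term: 16.6 × (-0.248) = -4.117
GC term: 0.41 × 33.333 = 13.667; length term: −500/24 = −20.833
Tm = 81.5 + (-4.117) + 13.667 − 20.833 = 70.217 → 70.2°C

70.2°C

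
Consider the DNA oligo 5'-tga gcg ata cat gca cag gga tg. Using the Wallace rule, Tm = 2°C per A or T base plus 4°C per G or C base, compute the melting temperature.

Counting bases: C=4, T=4, A=7, G=8
So N_AT = 11 and N_GC = 12.
Tm = 4·12 + 2·11 = 48 + 22 = 70°C

70°C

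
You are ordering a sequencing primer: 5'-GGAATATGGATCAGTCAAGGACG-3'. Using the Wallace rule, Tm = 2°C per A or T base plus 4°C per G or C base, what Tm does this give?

68°C

T=4, G=8, C=3, A=8
AT pairs contribute 12, GC pairs contribute 11.
Tm = 2×12 + 4×11 = 68°C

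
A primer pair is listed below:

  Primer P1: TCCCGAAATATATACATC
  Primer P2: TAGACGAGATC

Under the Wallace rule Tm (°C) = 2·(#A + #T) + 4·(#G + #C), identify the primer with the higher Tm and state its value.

Primer P1, 48°C

Primer P1: A+T=12, G+C=6 → Tm = 2(12)+4(6) = 48°C
Primer P2: A+T=6, G+C=5 → Tm = 2(6)+4(5) = 32°C
48°C vs 32°C → primer P1 is higher.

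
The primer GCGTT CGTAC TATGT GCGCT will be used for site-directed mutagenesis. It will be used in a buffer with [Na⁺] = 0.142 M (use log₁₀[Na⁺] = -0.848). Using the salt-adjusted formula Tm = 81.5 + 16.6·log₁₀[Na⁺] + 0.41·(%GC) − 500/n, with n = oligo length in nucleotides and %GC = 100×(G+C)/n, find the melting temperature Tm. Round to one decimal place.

Length n = 20. Counting bases: A=2, C=5, G=6, T=7
G+C = 11, so %GC = 11/20 × 100 = 55%
Salt term: 16.6 × (-0.848) = -14.077
GC term: 0.41 × 55 = 22.55; length term: −500/20 = −25
Tm = 81.5 + (-14.077) + 22.55 − 25 = 64.973 → 65.0°C

65.0°C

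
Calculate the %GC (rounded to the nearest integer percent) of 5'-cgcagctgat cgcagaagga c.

62%

Counting bases: A=6, T=2, G=7, C=6
G+C = 7 + 6 = 13 out of 21 bases
%GC = 13/21 × 100 = 61.9% ≈ 62%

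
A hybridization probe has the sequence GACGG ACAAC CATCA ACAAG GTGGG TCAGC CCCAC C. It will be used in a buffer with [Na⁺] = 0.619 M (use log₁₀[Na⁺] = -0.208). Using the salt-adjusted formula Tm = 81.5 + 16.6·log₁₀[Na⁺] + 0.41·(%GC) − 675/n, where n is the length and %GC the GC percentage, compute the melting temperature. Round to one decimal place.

84.4°C

Length n = 36. Scanning the sequence gives C=13, A=11, G=9, T=3.
G+C = 22, so %GC = 22/36 × 100 = 61.111%
Salt term: 16.6 × (-0.208) = -3.453
GC term: 0.41 × 61.111 = 25.056; length term: −675/36 = −18.75
Tm = 81.5 + (-3.453) + 25.056 − 18.75 = 84.353 → 84.4°C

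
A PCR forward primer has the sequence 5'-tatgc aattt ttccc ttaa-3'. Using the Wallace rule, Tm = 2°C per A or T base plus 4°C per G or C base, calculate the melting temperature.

G=1, C=4, T=9, A=5
AT pairs contribute 14, GC pairs contribute 5.
Tm = 2(14) + 4(5) = 28 + 20 = 48°C

48°C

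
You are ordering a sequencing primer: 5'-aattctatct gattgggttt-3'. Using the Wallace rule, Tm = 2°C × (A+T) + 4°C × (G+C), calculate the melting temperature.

Counting bases: T=10, G=4, C=2, A=4
A+T = 14, G+C = 6
Tm = 2×14 + 4×6 = 52°C

52°C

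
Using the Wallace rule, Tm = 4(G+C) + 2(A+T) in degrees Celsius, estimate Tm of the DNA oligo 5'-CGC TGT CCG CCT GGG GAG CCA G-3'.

Scanning the sequence gives A=2, G=9, T=3, C=8.
AT pairs contribute 5, GC pairs contribute 17.
Tm = 2×5 + 4×17 = 78°C

78°C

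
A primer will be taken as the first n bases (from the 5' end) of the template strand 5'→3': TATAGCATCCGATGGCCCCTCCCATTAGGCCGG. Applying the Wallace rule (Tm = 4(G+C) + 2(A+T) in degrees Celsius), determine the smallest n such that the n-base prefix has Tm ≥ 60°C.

First 18 bases: TATAGCATCCGATGGCCC → Tm = 56°C (< 60°C)
First 19 bases: TATAGCATCCGATGGCCCC → Tm = 60°C (≥ 60°C)
Since every base adds ≥2°C, Tm only increases with n, so the threshold is first crossed at n = 19.

n = 19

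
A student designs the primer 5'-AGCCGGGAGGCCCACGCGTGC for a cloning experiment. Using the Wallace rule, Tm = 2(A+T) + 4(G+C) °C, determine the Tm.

Scanning the sequence gives T=1, C=8, G=9, A=3.
A+T = 4, G+C = 17
Tm = 4·17 + 2·4 = 68 + 8 = 76°C

76°C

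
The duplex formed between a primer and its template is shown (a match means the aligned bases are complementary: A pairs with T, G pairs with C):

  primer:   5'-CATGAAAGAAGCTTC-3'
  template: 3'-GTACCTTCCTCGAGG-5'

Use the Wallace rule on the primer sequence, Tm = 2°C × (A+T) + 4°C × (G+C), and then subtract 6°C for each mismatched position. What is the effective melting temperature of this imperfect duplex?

24°C

Primer base counts: A=6, T=3, G=3, C=3 → A+T=9, G+C=6
Perfect-match Tm = 2(9) + 4(6) = 18 + 24 = 42°C
Mismatches (positions where the bases are not complementary): 3 (at positions 5, 9, 14)
Effective Tm = 42 − 3×6 = 42 − 18 = 24°C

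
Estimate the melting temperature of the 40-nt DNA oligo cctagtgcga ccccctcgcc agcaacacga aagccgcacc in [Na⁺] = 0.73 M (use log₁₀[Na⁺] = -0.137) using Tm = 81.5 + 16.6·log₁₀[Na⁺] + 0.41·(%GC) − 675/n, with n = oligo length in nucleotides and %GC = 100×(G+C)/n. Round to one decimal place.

Length n = 40. Counting bases: A=10, G=8, T=3, C=19
G+C = 27, so %GC = 27/40 × 100 = 67.5%
Salt term: 16.6 × (-0.137) = -2.274
GC term: 0.41 × 67.5 = 27.675; length term: −675/40 = −16.875
Tm = 81.5 + (-2.274) + 27.675 − 16.875 = 90.026 → 90.0°C

90.0°C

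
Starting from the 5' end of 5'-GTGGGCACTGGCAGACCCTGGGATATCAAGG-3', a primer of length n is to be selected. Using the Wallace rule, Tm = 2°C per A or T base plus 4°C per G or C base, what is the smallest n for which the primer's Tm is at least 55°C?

n = 17

First 16 bases: GTGGGCACTGGCAGAC → Tm = 54°C (< 55°C)
First 17 bases: GTGGGCACTGGCAGACC → Tm = 58°C (≥ 55°C)
Each additional base adds 2°C (A/T) or 4°C (G/C), so Tm is non-decreasing in n; n = 17 is the first length to reach 55°C.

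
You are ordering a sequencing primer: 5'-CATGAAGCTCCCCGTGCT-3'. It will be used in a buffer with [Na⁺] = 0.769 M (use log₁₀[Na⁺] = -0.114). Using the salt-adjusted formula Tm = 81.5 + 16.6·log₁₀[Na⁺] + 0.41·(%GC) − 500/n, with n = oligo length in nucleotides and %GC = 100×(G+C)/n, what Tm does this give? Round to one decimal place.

76.9°C

Length n = 18. Base counts: A=3, T=4, C=7, G=4
G+C = 11, so %GC = 11/18 × 100 = 61.111%
Salt term: 16.6 × (-0.114) = -1.892
GC term: 0.41 × 61.111 = 25.056; length term: −500/18 = −27.778
Tm = 81.5 + (-1.892) + 25.056 − 27.778 = 76.886 → 76.9°C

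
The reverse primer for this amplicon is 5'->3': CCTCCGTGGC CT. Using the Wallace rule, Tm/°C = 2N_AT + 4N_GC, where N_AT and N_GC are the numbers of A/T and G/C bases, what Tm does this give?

T=3, G=3, A=0, C=6
A+T = 3, G+C = 9
Tm = 2(3) + 4(9) = 6 + 36 = 42°C

42°C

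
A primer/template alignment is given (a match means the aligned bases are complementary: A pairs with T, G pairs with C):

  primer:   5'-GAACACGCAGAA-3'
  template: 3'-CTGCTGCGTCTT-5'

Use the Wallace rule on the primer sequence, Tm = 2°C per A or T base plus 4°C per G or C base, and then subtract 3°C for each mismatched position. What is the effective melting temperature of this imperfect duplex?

30°C

Primer base counts: A=6, T=0, G=3, C=3 → A+T=6, G+C=6
Perfect-match Tm = 2(6) + 4(6) = 12 + 24 = 36°C
Mismatches (positions where the bases are not complementary): 2 (at positions 3, 4)
Effective Tm = 36 − 2×3 = 36 − 6 = 30°C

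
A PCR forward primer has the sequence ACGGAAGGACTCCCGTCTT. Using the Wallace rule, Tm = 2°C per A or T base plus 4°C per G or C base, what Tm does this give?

60°C

A=4, T=4, G=5, C=6
AT pairs contribute 8, GC pairs contribute 11.
Tm = 2×8 + 4×11 = 60°C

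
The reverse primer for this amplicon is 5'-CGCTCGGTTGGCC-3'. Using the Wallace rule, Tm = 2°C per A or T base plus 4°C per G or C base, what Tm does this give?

46°C

C=5, G=5, T=3, A=0
AT pairs contribute 3, GC pairs contribute 10.
Tm = 2(3) + 4(10) = 6 + 40 = 46°C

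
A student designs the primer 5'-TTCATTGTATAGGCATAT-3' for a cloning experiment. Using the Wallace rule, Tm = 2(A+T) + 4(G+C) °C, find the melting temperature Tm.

46°C

A=5, T=8, C=2, G=3
A+T = 13, G+C = 5
Tm = 2(13) + 4(5) = 26 + 20 = 46°C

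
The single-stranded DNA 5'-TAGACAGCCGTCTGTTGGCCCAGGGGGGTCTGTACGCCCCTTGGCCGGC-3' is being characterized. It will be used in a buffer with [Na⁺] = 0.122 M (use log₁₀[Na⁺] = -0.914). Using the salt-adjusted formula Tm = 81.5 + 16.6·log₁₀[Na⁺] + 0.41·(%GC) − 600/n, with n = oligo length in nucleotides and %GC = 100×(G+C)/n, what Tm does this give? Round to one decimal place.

Length n = 49. Base counts: C=16, G=18, A=5, T=10
G+C = 34, so %GC = 34/49 × 100 = 69.388%
Salt term: 16.6 × (-0.914) = -15.172
GC term: 0.41 × 69.388 = 28.449; length term: −600/49 = −12.245
Tm = 81.5 + (-15.172) + 28.449 − 12.245 = 82.532 → 82.5°C

82.5°C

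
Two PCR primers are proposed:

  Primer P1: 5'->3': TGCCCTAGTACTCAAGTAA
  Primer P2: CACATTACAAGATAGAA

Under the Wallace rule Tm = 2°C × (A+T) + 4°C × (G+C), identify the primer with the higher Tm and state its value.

Primer P1: A+T=11, G+C=8 → Tm = 2(11)+4(8) = 54°C
Primer P2: A+T=12, G+C=5 → Tm = 2(12)+4(5) = 44°C
54°C vs 44°C → primer P1 is higher.

Primer P1, 54°C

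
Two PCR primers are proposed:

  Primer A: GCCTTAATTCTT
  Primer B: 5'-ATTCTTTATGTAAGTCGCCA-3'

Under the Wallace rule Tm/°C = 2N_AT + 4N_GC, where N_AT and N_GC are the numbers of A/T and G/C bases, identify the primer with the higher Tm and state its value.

Primer A: A+T=8, G+C=4 → Tm = 2(8)+4(4) = 32°C
Primer B: A+T=13, G+C=7 → Tm = 2(13)+4(7) = 54°C
32°C vs 54°C → primer B is higher.

Primer B, 54°C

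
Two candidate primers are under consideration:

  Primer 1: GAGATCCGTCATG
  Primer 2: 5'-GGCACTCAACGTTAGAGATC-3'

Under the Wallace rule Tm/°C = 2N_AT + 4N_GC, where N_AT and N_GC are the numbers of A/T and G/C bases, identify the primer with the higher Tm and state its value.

Primer 1: A+T=6, G+C=7 → Tm = 2(6)+4(7) = 40°C
Primer 2: A+T=10, G+C=10 → Tm = 2(10)+4(10) = 60°C
40°C vs 60°C → primer 2 is higher.

Primer 2, 60°C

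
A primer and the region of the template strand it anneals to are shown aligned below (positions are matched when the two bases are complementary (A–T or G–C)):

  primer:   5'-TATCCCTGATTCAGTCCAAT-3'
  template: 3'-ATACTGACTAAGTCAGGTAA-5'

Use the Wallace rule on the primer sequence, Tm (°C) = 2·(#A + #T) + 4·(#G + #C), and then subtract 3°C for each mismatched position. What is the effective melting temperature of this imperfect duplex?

47°C

Primer base counts: A=5, T=7, G=2, C=6 → A+T=12, G+C=8
Perfect-match Tm = 2(12) + 4(8) = 24 + 32 = 56°C
Mismatches (positions where the bases are not complementary): 3 (at positions 4, 5, 19)
Effective Tm = 56 − 3×3 = 56 − 9 = 47°C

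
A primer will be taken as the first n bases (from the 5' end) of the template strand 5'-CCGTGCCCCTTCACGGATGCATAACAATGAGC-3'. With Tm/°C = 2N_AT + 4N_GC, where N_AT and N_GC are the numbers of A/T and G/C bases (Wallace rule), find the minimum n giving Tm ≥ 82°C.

First 25 bases: CCGTGCCCCTTCACGGATGCATAAC → Tm = 80°C (< 82°C)
First 26 bases: CCGTGCCCCTTCACGGATGCATAACA → Tm = 82°C (≥ 82°C)
Each additional base adds 2°C (A/T) or 4°C (G/C), so Tm is non-decreasing in n; n = 26 is the first length to reach 82°C.

n = 26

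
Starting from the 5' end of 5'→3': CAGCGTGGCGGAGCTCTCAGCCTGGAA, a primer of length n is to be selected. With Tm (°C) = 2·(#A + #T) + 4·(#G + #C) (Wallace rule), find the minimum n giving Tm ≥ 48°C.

First 13 bases: CAGCGTGGCGGAG → Tm = 46°C (< 48°C)
First 14 bases: CAGCGTGGCGGAGC → Tm = 50°C (≥ 48°C)
Each additional base adds 2°C (A/T) or 4°C (G/C), so Tm is non-decreasing in n; n = 14 is the first length to reach 48°C.

n = 14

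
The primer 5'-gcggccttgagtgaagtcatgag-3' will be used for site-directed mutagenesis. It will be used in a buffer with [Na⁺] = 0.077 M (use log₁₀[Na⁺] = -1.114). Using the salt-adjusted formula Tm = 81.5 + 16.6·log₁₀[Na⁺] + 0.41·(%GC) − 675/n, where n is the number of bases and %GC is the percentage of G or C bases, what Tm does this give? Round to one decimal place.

56.8°C

Length n = 23. Scanning the sequence gives A=5, C=4, T=5, G=9.
G+C = 13, so %GC = 13/23 × 100 = 56.522%
Salt term: 16.6 × (-1.114) = -18.492
GC term: 0.41 × 56.522 = 23.174; length term: −675/23 = −29.348
Tm = 81.5 + (-18.492) + 23.174 − 29.348 = 56.834 → 56.8°C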